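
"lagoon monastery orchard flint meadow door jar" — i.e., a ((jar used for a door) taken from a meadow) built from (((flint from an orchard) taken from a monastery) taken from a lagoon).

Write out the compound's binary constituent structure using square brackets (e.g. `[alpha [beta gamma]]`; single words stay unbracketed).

Overall it is a kind of jar (specifically "meadow door jar"); the modifier is "lagoon monastery orchard flint".
Inside "lagoon monastery orchard flint": head "flint" (specifically "monastery orchard flint"), modifier "lagoon".
Inside "monastery orchard flint": head "flint" (specifically "orchard flint"), modifier "monastery".
Inside "orchard flint": head "flint", modifier "orchard".
Inside "meadow door jar": head "jar" (specifically "door jar"), modifier "meadow".
Inside "door jar": head "jar", modifier "door".
So the structure is [[lagoon [monastery [orchard flint]]] [meadow [door jar]]].

[[lagoon [monastery [orchard flint]]] [meadow [door jar]]]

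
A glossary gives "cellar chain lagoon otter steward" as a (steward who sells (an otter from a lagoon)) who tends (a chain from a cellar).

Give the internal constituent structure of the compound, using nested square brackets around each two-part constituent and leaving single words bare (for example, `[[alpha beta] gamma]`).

Whole compound: head "steward" (specifically "lagoon otter steward"), modifier "cellar chain".
"cellar chain" → head "chain", modifier "cellar".
"lagoon otter steward" → head "steward", modifier "lagoon otter".
"lagoon otter" → head "otter", modifier "lagoon".
So the structure is [[cellar chain] [[lagoon otter] steward]].

[[cellar chain] [[lagoon otter] steward]]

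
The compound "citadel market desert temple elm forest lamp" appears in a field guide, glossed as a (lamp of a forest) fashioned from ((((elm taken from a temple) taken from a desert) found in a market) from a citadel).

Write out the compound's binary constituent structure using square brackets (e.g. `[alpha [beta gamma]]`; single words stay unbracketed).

Whole compound: head "lamp" (specifically "forest lamp"), modifier "citadel market desert temple elm".
Inside "citadel market desert temple elm": head "elm" (specifically "market desert temple elm"), modifier "citadel".
Inside "market desert temple elm": head "elm" (specifically "desert temple elm"), modifier "market".
Inside "desert temple elm": head "elm" (specifically "temple elm"), modifier "desert".
Inside "temple elm": head "elm", modifier "temple".
Inside "forest lamp": head "lamp", modifier "forest".
Assembled: [[citadel [market [desert [temple elm]]]] [forest lamp]].

[[citadel [market [desert [temple elm]]]] [forest lamp]]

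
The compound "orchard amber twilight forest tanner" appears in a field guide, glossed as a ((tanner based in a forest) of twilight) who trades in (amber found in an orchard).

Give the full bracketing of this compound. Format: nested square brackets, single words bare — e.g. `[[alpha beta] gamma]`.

Whole compound: head "tanner" (specifically "twilight forest tanner"), modifier "orchard amber".
Inside "orchard amber": head "amber", modifier "orchard".
Inside "twilight forest tanner": head "tanner" (specifically "forest tanner"), modifier "twilight".
Inside "forest tanner": head "tanner", modifier "forest".
Putting it together: [[orchard amber] [twilight [forest tanner]]].

[[orchard amber] [twilight [forest tanner]]]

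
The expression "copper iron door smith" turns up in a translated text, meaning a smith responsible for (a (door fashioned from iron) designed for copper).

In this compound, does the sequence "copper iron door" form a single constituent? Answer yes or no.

The paraphrase groups the words so that "copper iron door" is one unit: it corresponds to a single parenthesized sub-phrase.
The full structure is [[copper [iron door]] smith], in which [copper iron door] is a constituent.

yes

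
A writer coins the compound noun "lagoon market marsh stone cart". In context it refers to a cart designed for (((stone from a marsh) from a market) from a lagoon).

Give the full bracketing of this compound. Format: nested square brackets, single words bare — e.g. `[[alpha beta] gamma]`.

[[lagoon [market [marsh stone]]] cart]

The outermost head in the paraphrase is "cart", modified by "lagoon market marsh stone".
Inside "lagoon market marsh stone": head "stone" (specifically "market marsh stone"), modifier "lagoon".
Inside "market marsh stone": head "stone" (specifically "marsh stone"), modifier "market".
Inside "marsh stone": head "stone", modifier "marsh".
Putting it together: [[lagoon [market [marsh stone]]] cart].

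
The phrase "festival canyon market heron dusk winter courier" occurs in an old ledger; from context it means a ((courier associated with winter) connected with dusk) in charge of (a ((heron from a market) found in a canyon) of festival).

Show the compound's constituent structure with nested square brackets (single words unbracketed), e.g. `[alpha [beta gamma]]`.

[[festival [canyon [market heron]]] [dusk [winter courier]]]

Overall it is a kind of courier (specifically "dusk winter courier"); the modifier is "festival canyon market heron".
Within "festival canyon market heron", the head is "heron" (specifically "canyon market heron") and the modifier is "festival".
Within "canyon market heron", the head is "heron" (specifically "market heron") and the modifier is "canyon".
Within "market heron", the head is "heron" and the modifier is "market".
Within "dusk winter courier", the head is "courier" (specifically "winter courier") and the modifier is "dusk".
Within "winter courier", the head is "courier" and the modifier is "winter".
Assembled: [[festival [canyon [market heron]]] [dusk [winter courier]]].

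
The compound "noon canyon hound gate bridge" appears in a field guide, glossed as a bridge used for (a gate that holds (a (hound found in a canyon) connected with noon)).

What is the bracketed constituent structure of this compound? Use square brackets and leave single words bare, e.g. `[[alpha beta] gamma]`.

Overall it is a kind of bridge; the modifier is "noon canyon hound gate".
Inside "noon canyon hound gate": head "gate", modifier "noon canyon hound".
Inside "noon canyon hound": head "hound" (specifically "canyon hound"), modifier "noon".
Inside "canyon hound": head "hound", modifier "canyon".
Assembled: [[[noon [canyon hound]] gate] bridge].

[[[noon [canyon hound]] gate] bridge]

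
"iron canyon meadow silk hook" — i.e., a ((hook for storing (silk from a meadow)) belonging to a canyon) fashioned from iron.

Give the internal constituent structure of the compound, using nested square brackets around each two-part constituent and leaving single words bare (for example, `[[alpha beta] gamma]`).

Whole compound: head "hook" (specifically "canyon meadow silk hook"), modifier "iron".
"canyon meadow silk hook" → head "hook" (specifically "meadow silk hook"), modifier "canyon".
"meadow silk hook" → head "hook", modifier "meadow silk".
"meadow silk" → head "silk", modifier "meadow".
So the structure is [iron [canyon [[meadow silk] hook]]].

[iron [canyon [[meadow silk] hook]]]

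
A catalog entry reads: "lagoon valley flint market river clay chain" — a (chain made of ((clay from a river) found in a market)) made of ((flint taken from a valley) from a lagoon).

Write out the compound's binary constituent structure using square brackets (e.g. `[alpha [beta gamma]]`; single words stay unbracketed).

[[lagoon [valley flint]] [[market [river clay]] chain]]

Whole compound: head "chain" (specifically "market river clay chain"), modifier "lagoon valley flint".
"lagoon valley flint" → head "flint" (specifically "valley flint"), modifier "lagoon".
"valley flint" → head "flint", modifier "valley".
"market river clay chain" → head "chain", modifier "market river clay".
"market river clay" → head "clay" (specifically "river clay"), modifier "market".
"river clay" → head "clay", modifier "river".
Assembled: [[lagoon [valley flint]] [[market [river clay]] chain]].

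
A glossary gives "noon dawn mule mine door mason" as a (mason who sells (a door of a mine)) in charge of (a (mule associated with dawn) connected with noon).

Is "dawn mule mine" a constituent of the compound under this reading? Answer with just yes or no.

The top-level split is [noon dawn mule] [mine door mason]; the full structure is [[noon [dawn mule]] [[mine door] mason]].
"dawn mule mine" straddles a constituent boundary, so it is not a single unit.

no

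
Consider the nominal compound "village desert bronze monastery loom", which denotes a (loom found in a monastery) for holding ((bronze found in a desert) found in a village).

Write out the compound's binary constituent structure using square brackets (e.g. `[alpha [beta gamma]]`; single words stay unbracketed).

[[village [desert bronze]] [monastery loom]]

Overall it is a kind of loom (specifically "monastery loom"); the modifier is "village desert bronze".
Inside "village desert bronze": head "bronze" (specifically "desert bronze"), modifier "village".
Inside "desert bronze": head "bronze", modifier "desert".
Inside "monastery loom": head "loom", modifier "monastery".
Putting it together: [[village [desert bronze]] [monastery loom]].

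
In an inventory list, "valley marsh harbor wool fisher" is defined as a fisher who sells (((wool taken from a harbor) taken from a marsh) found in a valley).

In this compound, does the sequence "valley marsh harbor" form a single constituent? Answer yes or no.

no

The top-level split is [valley marsh harbor wool] [fisher]; the full structure is [[valley [marsh [harbor wool]]] fisher].
"valley marsh harbor" straddles a constituent boundary, so it is not a single unit.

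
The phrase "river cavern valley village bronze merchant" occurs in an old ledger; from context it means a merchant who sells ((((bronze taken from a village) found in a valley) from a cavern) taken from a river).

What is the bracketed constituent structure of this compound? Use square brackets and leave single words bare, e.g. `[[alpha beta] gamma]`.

Whole compound: head "merchant", modifier "river cavern valley village bronze".
Inside "river cavern valley village bronze": head "bronze" (specifically "cavern valley village bronze"), modifier "river".
Inside "cavern valley village bronze": head "bronze" (specifically "valley village bronze"), modifier "cavern".
Inside "valley village bronze": head "bronze" (specifically "village bronze"), modifier "valley".
Inside "village bronze": head "bronze", modifier "village".
Putting it together: [[river [cavern [valley [village bronze]]]] merchant].

[[river [cavern [valley [village bronze]]]] merchant]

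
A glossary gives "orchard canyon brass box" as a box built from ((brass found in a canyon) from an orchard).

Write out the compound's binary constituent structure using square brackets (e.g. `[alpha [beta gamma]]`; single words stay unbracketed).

[[orchard [canyon brass]] box]

At the top level: head "box"; modifier "orchard canyon brass".
Inside "orchard canyon brass": head "brass" (specifically "canyon brass"), modifier "orchard".
Inside "canyon brass": head "brass", modifier "canyon".
Putting it together: [[orchard [canyon brass]] box].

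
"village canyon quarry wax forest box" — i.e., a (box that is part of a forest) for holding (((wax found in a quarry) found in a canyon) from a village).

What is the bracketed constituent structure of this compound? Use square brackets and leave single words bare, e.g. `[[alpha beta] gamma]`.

[[village [canyon [quarry wax]]] [forest box]]

The outermost head in the paraphrase is "box" (specifically "forest box"), modified by "village canyon quarry wax".
Within "village canyon quarry wax", the head is "wax" (specifically "canyon quarry wax") and the modifier is "village".
Within "canyon quarry wax", the head is "wax" (specifically "quarry wax") and the modifier is "canyon".
Within "quarry wax", the head is "wax" and the modifier is "quarry".
Within "forest box", the head is "box" and the modifier is "forest".
So the structure is [[village [canyon [quarry wax]]] [forest box]].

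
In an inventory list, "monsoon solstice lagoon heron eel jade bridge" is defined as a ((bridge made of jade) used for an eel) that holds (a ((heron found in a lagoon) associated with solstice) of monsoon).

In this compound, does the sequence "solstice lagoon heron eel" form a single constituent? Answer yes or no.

no

The top-level split is [monsoon solstice lagoon heron] [eel jade bridge]; the full structure is [[monsoon [solstice [lagoon heron]]] [eel [jade bridge]]].
"solstice lagoon heron eel" straddles a constituent boundary, so it is not a single unit.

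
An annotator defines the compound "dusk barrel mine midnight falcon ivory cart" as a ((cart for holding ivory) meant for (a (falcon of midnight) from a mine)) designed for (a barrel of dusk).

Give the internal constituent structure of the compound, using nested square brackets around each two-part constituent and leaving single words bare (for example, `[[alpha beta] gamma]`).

The outermost head in the paraphrase is "cart" (specifically "mine midnight falcon ivory cart"), modified by "dusk barrel".
Within "dusk barrel", the head is "barrel" and the modifier is "dusk".
Within "mine midnight falcon ivory cart", the head is "cart" (specifically "ivory cart") and the modifier is "mine midnight falcon".
Within "mine midnight falcon", the head is "falcon" (specifically "midnight falcon") and the modifier is "mine".
Within "midnight falcon", the head is "falcon" and the modifier is "midnight".
Within "ivory cart", the head is "cart" and the modifier is "ivory".
Assembled: [[dusk barrel] [[mine [midnight falcon]] [ivory cart]]].

[[dusk barrel] [[mine [midnight falcon]] [ivory cart]]]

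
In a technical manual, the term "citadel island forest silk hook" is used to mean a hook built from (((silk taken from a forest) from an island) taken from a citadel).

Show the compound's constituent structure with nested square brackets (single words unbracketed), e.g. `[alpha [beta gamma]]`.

Whole compound: head "hook", modifier "citadel island forest silk".
Within "citadel island forest silk", the head is "silk" (specifically "island forest silk") and the modifier is "citadel".
Within "island forest silk", the head is "silk" (specifically "forest silk") and the modifier is "island".
Within "forest silk", the head is "silk" and the modifier is "forest".
Assembled: [[citadel [island [forest silk]]] hook].

[[citadel [island [forest silk]]] hook]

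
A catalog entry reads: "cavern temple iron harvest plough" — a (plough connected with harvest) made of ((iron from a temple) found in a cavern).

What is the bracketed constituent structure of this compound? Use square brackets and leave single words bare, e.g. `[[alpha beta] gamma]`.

Overall it is a kind of plough (specifically "harvest plough"); the modifier is "cavern temple iron".
"cavern temple iron" → head "iron" (specifically "temple iron"), modifier "cavern".
"temple iron" → head "iron", modifier "temple".
"harvest plough" → head "plough", modifier "harvest".
So the structure is [[cavern [temple iron]] [harvest plough]].

[[cavern [temple iron]] [harvest plough]]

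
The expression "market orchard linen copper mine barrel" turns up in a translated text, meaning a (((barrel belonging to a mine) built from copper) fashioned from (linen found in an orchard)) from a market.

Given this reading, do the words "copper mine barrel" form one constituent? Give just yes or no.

The paraphrase groups the words so that "copper mine barrel" is one unit: it corresponds to a single parenthesized sub-phrase.
The full structure is [market [[orchard linen] [copper [mine barrel]]]], in which [copper mine barrel] is a constituent.

yes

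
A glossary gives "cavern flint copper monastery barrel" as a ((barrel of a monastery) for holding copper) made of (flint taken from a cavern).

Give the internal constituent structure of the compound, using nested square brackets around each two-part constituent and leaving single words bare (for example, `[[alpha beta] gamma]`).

Overall it is a kind of barrel (specifically "copper monastery barrel"); the modifier is "cavern flint".
"cavern flint" → head "flint", modifier "cavern".
"copper monastery barrel" → head "barrel" (specifically "monastery barrel"), modifier "copper".
"monastery barrel" → head "barrel", modifier "monastery".
Putting it together: [[cavern flint] [copper [monastery barrel]]].

[[cavern flint] [copper [monastery barrel]]]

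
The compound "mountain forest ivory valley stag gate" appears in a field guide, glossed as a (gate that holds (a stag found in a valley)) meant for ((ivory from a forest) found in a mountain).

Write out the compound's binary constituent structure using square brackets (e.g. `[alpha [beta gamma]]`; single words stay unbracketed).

At the top level: head "gate" (specifically "valley stag gate"); modifier "mountain forest ivory".
Inside "mountain forest ivory": head "ivory" (specifically "forest ivory"), modifier "mountain".
Inside "forest ivory": head "ivory", modifier "forest".
Inside "valley stag gate": head "gate", modifier "valley stag".
Inside "valley stag": head "stag", modifier "valley".
Assembled: [[mountain [forest ivory]] [[valley stag] gate]].

[[mountain [forest ivory]] [[valley stag] gate]]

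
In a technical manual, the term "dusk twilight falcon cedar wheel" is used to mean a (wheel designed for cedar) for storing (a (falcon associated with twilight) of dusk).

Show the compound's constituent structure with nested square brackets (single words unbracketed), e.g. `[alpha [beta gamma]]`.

[[dusk [twilight falcon]] [cedar wheel]]

At the top level: head "wheel" (specifically "cedar wheel"); modifier "dusk twilight falcon".
"dusk twilight falcon" → head "falcon" (specifically "twilight falcon"), modifier "dusk".
"twilight falcon" → head "falcon", modifier "twilight".
"cedar wheel" → head "wheel", modifier "cedar".
Assembled: [[dusk [twilight falcon]] [cedar wheel]].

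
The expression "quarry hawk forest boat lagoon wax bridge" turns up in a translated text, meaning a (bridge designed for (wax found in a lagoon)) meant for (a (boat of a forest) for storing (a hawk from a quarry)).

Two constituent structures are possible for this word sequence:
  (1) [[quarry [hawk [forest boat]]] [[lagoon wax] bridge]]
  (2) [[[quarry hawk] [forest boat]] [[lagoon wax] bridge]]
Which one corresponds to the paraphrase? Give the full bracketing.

[[[quarry hawk] [forest boat]] [[lagoon wax] bridge]]

The paraphrase's head is the "bridge" part ("lagoon wax bridge"); its modifier is "quarry hawk forest boat".
That top-level split, carried through the inner groups, gives [[[quarry hawk] [forest boat]] [[lagoon wax] bridge]].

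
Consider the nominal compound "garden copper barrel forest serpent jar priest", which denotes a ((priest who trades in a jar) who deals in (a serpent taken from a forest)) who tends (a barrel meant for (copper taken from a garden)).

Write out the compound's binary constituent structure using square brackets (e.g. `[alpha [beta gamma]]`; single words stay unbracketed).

[[[garden copper] barrel] [[forest serpent] [jar priest]]]

Whole compound: head "priest" (specifically "forest serpent jar priest"), modifier "garden copper barrel".
Inside "garden copper barrel": head "barrel", modifier "garden copper".
Inside "garden copper": head "copper", modifier "garden".
Inside "forest serpent jar priest": head "priest" (specifically "jar priest"), modifier "forest serpent".
Inside "forest serpent": head "serpent", modifier "forest".
Inside "jar priest": head "priest", modifier "jar".
Putting it together: [[[garden copper] barrel] [[forest serpent] [jar priest]]].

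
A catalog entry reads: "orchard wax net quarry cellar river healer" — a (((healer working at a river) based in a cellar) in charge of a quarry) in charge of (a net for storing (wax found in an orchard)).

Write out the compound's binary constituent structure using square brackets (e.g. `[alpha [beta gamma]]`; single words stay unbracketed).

[[[orchard wax] net] [quarry [cellar [river healer]]]]

The outermost head in the paraphrase is "healer" (specifically "quarry cellar river healer"), modified by "orchard wax net".
Inside "orchard wax net": head "net", modifier "orchard wax".
Inside "orchard wax": head "wax", modifier "orchard".
Inside "quarry cellar river healer": head "healer" (specifically "cellar river healer"), modifier "quarry".
Inside "cellar river healer": head "healer" (specifically "river healer"), modifier "cellar".
Inside "river healer": head "healer", modifier "river".
So the structure is [[[orchard wax] net] [quarry [cellar [river healer]]]].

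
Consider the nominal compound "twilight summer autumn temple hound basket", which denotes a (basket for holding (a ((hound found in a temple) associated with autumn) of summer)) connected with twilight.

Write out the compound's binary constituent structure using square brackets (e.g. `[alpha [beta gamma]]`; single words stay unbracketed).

[twilight [[summer [autumn [temple hound]]] basket]]

Whole compound: head "basket" (specifically "summer autumn temple hound basket"), modifier "twilight".
"summer autumn temple hound basket" → head "basket", modifier "summer autumn temple hound".
"summer autumn temple hound" → head "hound" (specifically "autumn temple hound"), modifier "summer".
"autumn temple hound" → head "hound" (specifically "temple hound"), modifier "autumn".
"temple hound" → head "hound", modifier "temple".
Assembled: [twilight [[summer [autumn [temple hound]]] basket]].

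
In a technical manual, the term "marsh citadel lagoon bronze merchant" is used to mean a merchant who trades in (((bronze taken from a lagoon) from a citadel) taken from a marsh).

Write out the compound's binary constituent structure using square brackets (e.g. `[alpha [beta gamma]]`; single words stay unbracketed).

The outermost head in the paraphrase is "merchant", modified by "marsh citadel lagoon bronze".
Inside "marsh citadel lagoon bronze": head "bronze" (specifically "citadel lagoon bronze"), modifier "marsh".
Inside "citadel lagoon bronze": head "bronze" (specifically "lagoon bronze"), modifier "citadel".
Inside "lagoon bronze": head "bronze", modifier "lagoon".
Assembled: [[marsh [citadel [lagoon bronze]]] merchant].

[[marsh [citadel [lagoon bronze]]] merchant]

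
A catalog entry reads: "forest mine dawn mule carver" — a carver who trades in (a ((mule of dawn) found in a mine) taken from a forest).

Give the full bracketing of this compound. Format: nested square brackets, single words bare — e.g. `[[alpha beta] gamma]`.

At the top level: head "carver"; modifier "forest mine dawn mule".
Within "forest mine dawn mule", the head is "mule" (specifically "mine dawn mule") and the modifier is "forest".
Within "mine dawn mule", the head is "mule" (specifically "dawn mule") and the modifier is "mine".
Within "dawn mule", the head is "mule" and the modifier is "dawn".
So the structure is [[forest [mine [dawn mule]]] carver].

[[forest [mine [dawn mule]]] carver]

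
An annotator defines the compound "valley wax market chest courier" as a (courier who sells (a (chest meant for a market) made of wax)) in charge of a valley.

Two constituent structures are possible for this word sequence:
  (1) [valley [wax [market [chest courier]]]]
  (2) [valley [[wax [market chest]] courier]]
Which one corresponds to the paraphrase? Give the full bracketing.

[valley [[wax [market chest]] courier]]

The paraphrase's head is the "courier" part ("wax market chest courier"); its modifier is "valley".
That top-level split, carried through the inner groups, gives [valley [[wax [market chest]] courier]].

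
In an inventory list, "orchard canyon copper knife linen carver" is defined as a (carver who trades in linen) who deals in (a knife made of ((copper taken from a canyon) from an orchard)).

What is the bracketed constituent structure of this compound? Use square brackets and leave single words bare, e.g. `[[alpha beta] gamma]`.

[[[orchard [canyon copper]] knife] [linen carver]]

At the top level: head "carver" (specifically "linen carver"); modifier "orchard canyon copper knife".
Inside "orchard canyon copper knife": head "knife", modifier "orchard canyon copper".
Inside "orchard canyon copper": head "copper" (specifically "canyon copper"), modifier "orchard".
Inside "canyon copper": head "copper", modifier "canyon".
Inside "linen carver": head "carver", modifier "linen".
So the structure is [[[orchard [canyon copper]] knife] [linen carver]].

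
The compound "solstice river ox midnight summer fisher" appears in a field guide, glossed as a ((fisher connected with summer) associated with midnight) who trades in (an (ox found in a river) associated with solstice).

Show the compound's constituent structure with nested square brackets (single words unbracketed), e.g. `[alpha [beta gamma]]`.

The outermost head in the paraphrase is "fisher" (specifically "midnight summer fisher"), modified by "solstice river ox".
"solstice river ox" → head "ox" (specifically "river ox"), modifier "solstice".
"river ox" → head "ox", modifier "river".
"midnight summer fisher" → head "fisher" (specifically "summer fisher"), modifier "midnight".
"summer fisher" → head "fisher", modifier "summer".
Putting it together: [[solstice [river ox]] [midnight [summer fisher]]].

[[solstice [river ox]] [midnight [summer fisher]]]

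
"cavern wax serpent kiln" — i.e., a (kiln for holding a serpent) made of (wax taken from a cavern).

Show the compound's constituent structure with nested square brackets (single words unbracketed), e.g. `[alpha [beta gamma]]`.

The outermost head in the paraphrase is "kiln" (specifically "serpent kiln"), modified by "cavern wax".
Inside "cavern wax": head "wax", modifier "cavern".
Inside "serpent kiln": head "kiln", modifier "serpent".
So the structure is [[cavern wax] [serpent kiln]].

[[cavern wax] [serpent kiln]]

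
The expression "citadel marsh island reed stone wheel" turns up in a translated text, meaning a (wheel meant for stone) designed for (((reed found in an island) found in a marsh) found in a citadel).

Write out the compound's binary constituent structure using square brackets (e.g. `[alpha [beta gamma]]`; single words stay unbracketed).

[[citadel [marsh [island reed]]] [stone wheel]]

The outermost head in the paraphrase is "wheel" (specifically "stone wheel"), modified by "citadel marsh island reed".
Inside "citadel marsh island reed": head "reed" (specifically "marsh island reed"), modifier "citadel".
Inside "marsh island reed": head "reed" (specifically "island reed"), modifier "marsh".
Inside "island reed": head "reed", modifier "island".
Inside "stone wheel": head "wheel", modifier "stone".
Assembled: [[citadel [marsh [island reed]]] [stone wheel]].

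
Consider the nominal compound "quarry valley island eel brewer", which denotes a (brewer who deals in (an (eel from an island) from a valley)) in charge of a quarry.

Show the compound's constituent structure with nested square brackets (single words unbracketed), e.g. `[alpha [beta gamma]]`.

At the top level: head "brewer" (specifically "valley island eel brewer"); modifier "quarry".
"valley island eel brewer" → head "brewer", modifier "valley island eel".
"valley island eel" → head "eel" (specifically "island eel"), modifier "valley".
"island eel" → head "eel", modifier "island".
Putting it together: [quarry [[valley [island eel]] brewer]].

[quarry [[valley [island eel]] brewer]]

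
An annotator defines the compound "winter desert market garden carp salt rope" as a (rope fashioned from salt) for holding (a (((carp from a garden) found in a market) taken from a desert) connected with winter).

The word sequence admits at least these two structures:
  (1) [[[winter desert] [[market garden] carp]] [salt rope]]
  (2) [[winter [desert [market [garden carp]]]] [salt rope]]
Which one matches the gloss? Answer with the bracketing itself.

[[winter [desert [market [garden carp]]]] [salt rope]]

The paraphrase's head is the "rope" part ("salt rope"); its modifier is "winter desert market garden carp".
That top-level split, carried through the inner groups, gives [[winter [desert [market [garden carp]]]] [salt rope]].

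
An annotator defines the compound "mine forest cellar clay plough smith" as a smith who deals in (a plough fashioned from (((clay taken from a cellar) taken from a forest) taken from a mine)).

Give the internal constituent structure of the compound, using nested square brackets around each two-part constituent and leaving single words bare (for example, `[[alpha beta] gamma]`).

Whole compound: head "smith", modifier "mine forest cellar clay plough".
Within "mine forest cellar clay plough", the head is "plough" and the modifier is "mine forest cellar clay".
Within "mine forest cellar clay", the head is "clay" (specifically "forest cellar clay") and the modifier is "mine".
Within "forest cellar clay", the head is "clay" (specifically "cellar clay") and the modifier is "forest".
Within "cellar clay", the head is "clay" and the modifier is "cellar".
Putting it together: [[[mine [forest [cellar clay]]] plough] smith].

[[[mine [forest [cellar clay]]] plough] smith]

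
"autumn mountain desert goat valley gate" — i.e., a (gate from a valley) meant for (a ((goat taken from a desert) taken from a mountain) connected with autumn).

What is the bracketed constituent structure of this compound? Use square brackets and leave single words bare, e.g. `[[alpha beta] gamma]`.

[[autumn [mountain [desert goat]]] [valley gate]]

The outermost head in the paraphrase is "gate" (specifically "valley gate"), modified by "autumn mountain desert goat".
"autumn mountain desert goat" → head "goat" (specifically "mountain desert goat"), modifier "autumn".
"mountain desert goat" → head "goat" (specifically "desert goat"), modifier "mountain".
"desert goat" → head "goat", modifier "desert".
"valley gate" → head "gate", modifier "valley".
Putting it together: [[autumn [mountain [desert goat]]] [valley gate]].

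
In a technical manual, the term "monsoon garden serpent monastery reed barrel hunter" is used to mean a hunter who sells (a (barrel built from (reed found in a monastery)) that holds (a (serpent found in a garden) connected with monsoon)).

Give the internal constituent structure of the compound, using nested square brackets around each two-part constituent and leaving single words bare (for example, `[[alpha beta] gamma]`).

Overall it is a kind of hunter; the modifier is "monsoon garden serpent monastery reed barrel".
Inside "monsoon garden serpent monastery reed barrel": head "barrel" (specifically "monastery reed barrel"), modifier "monsoon garden serpent".
Inside "monsoon garden serpent": head "serpent" (specifically "garden serpent"), modifier "monsoon".
Inside "garden serpent": head "serpent", modifier "garden".
Inside "monastery reed barrel": head "barrel", modifier "monastery reed".
Inside "monastery reed": head "reed", modifier "monastery".
So the structure is [[[monsoon [garden serpent]] [[monastery reed] barrel]] hunter].

[[[monsoon [garden serpent]] [[monastery reed] barrel]] hunter]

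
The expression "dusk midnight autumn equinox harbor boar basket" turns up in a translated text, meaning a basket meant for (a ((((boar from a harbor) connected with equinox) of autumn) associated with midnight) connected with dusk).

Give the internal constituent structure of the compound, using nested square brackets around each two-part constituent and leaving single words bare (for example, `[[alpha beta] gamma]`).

[[dusk [midnight [autumn [equinox [harbor boar]]]]] basket]

Whole compound: head "basket", modifier "dusk midnight autumn equinox harbor boar".
Inside "dusk midnight autumn equinox harbor boar": head "boar" (specifically "midnight autumn equinox harbor boar"), modifier "dusk".
Inside "midnight autumn equinox harbor boar": head "boar" (specifically "autumn equinox harbor boar"), modifier "midnight".
Inside "autumn equinox harbor boar": head "boar" (specifically "equinox harbor boar"), modifier "autumn".
Inside "equinox harbor boar": head "boar" (specifically "harbor boar"), modifier "equinox".
Inside "harbor boar": head "boar", modifier "harbor".
So the structure is [[dusk [midnight [autumn [equinox [harbor boar]]]]] basket].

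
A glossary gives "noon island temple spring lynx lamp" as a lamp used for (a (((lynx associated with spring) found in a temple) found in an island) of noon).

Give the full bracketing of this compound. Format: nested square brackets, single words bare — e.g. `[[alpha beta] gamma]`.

Overall it is a kind of lamp; the modifier is "noon island temple spring lynx".
Inside "noon island temple spring lynx": head "lynx" (specifically "island temple spring lynx"), modifier "noon".
Inside "island temple spring lynx": head "lynx" (specifically "temple spring lynx"), modifier "island".
Inside "temple spring lynx": head "lynx" (specifically "spring lynx"), modifier "temple".
Inside "spring lynx": head "lynx", modifier "spring".
Putting it together: [[noon [island [temple [spring lynx]]]] lamp].

[[noon [island [temple [spring lynx]]]] lamp]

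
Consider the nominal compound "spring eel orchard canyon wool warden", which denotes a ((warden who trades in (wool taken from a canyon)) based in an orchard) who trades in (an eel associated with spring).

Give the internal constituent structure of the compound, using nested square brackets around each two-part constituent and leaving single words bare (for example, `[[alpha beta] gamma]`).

Whole compound: head "warden" (specifically "orchard canyon wool warden"), modifier "spring eel".
Within "spring eel", the head is "eel" and the modifier is "spring".
Within "orchard canyon wool warden", the head is "warden" (specifically "canyon wool warden") and the modifier is "orchard".
Within "canyon wool warden", the head is "warden" and the modifier is "canyon wool".
Within "canyon wool", the head is "wool" and the modifier is "canyon".
So the structure is [[spring eel] [orchard [[canyon wool] warden]]].

[[spring eel] [orchard [[canyon wool] warden]]]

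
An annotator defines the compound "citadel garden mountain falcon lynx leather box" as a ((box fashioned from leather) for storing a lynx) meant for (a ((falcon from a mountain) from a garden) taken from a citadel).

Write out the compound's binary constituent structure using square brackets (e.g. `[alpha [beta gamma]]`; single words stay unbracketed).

At the top level: head "box" (specifically "lynx leather box"); modifier "citadel garden mountain falcon".
Inside "citadel garden mountain falcon": head "falcon" (specifically "garden mountain falcon"), modifier "citadel".
Inside "garden mountain falcon": head "falcon" (specifically "mountain falcon"), modifier "garden".
Inside "mountain falcon": head "falcon", modifier "mountain".
Inside "lynx leather box": head "box" (specifically "leather box"), modifier "lynx".
Inside "leather box": head "box", modifier "leather".
Putting it together: [[citadel [garden [mountain falcon]]] [lynx [leather box]]].

[[citadel [garden [mountain falcon]]] [lynx [leather box]]]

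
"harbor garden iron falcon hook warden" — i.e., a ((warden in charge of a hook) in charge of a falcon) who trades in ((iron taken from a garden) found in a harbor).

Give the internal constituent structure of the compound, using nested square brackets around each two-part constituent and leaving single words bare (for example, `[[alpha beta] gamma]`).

[[harbor [garden iron]] [falcon [hook warden]]]

At the top level: head "warden" (specifically "falcon hook warden"); modifier "harbor garden iron".
Within "harbor garden iron", the head is "iron" (specifically "garden iron") and the modifier is "harbor".
Within "garden iron", the head is "iron" and the modifier is "garden".
Within "falcon hook warden", the head is "warden" (specifically "hook warden") and the modifier is "falcon".
Within "hook warden", the head is "warden" and the modifier is "hook".
Assembled: [[harbor [garden iron]] [falcon [hook warden]]].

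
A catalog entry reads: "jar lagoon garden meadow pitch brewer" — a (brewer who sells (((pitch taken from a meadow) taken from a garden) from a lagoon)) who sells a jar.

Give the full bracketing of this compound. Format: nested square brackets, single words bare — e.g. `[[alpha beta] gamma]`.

[jar [[lagoon [garden [meadow pitch]]] brewer]]

The outermost head in the paraphrase is "brewer" (specifically "lagoon garden meadow pitch brewer"), modified by "jar".
"lagoon garden meadow pitch brewer" → head "brewer", modifier "lagoon garden meadow pitch".
"lagoon garden meadow pitch" → head "pitch" (specifically "garden meadow pitch"), modifier "lagoon".
"garden meadow pitch" → head "pitch" (specifically "meadow pitch"), modifier "garden".
"meadow pitch" → head "pitch", modifier "meadow".
Putting it together: [jar [[lagoon [garden [meadow pitch]]] brewer]].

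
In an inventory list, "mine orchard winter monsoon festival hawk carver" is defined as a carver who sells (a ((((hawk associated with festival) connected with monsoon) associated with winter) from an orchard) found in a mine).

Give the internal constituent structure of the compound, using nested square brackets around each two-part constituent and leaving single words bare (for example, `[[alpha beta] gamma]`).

[[mine [orchard [winter [monsoon [festival hawk]]]]] carver]

Whole compound: head "carver", modifier "mine orchard winter monsoon festival hawk".
"mine orchard winter monsoon festival hawk" → head "hawk" (specifically "orchard winter monsoon festival hawk"), modifier "mine".
"orchard winter monsoon festival hawk" → head "hawk" (specifically "winter monsoon festival hawk"), modifier "orchard".
"winter monsoon festival hawk" → head "hawk" (specifically "monsoon festival hawk"), modifier "winter".
"monsoon festival hawk" → head "hawk" (specifically "festival hawk"), modifier "monsoon".
"festival hawk" → head "hawk", modifier "festival".
So the structure is [[mine [orchard [winter [monsoon [festival hawk]]]]] carver].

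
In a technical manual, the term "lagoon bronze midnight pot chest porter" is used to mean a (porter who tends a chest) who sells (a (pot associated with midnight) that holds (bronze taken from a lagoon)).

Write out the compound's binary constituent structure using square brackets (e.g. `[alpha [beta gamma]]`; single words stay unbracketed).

The outermost head in the paraphrase is "porter" (specifically "chest porter"), modified by "lagoon bronze midnight pot".
"lagoon bronze midnight pot" → head "pot" (specifically "midnight pot"), modifier "lagoon bronze".
"lagoon bronze" → head "bronze", modifier "lagoon".
"midnight pot" → head "pot", modifier "midnight".
"chest porter" → head "porter", modifier "chest".
Assembled: [[[lagoon bronze] [midnight pot]] [chest porter]].

[[[lagoon bronze] [midnight pot]] [chest porter]]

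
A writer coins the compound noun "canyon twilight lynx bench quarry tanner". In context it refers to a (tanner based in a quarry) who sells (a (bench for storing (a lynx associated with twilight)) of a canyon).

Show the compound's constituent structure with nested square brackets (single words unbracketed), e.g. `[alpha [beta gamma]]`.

[[canyon [[twilight lynx] bench]] [quarry tanner]]

Overall it is a kind of tanner (specifically "quarry tanner"); the modifier is "canyon twilight lynx bench".
"canyon twilight lynx bench" → head "bench" (specifically "twilight lynx bench"), modifier "canyon".
"twilight lynx bench" → head "bench", modifier "twilight lynx".
"twilight lynx" → head "lynx", modifier "twilight".
"quarry tanner" → head "tanner", modifier "quarry".
Assembled: [[canyon [[twilight lynx] bench]] [quarry tanner]].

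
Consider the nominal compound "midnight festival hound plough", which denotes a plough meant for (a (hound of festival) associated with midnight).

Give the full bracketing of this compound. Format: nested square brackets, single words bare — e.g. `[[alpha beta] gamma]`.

[[midnight [festival hound]] plough]

Whole compound: head "plough", modifier "midnight festival hound".
Inside "midnight festival hound": head "hound" (specifically "festival hound"), modifier "midnight".
Inside "festival hound": head "hound", modifier "festival".
Putting it together: [[midnight [festival hound]] plough].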